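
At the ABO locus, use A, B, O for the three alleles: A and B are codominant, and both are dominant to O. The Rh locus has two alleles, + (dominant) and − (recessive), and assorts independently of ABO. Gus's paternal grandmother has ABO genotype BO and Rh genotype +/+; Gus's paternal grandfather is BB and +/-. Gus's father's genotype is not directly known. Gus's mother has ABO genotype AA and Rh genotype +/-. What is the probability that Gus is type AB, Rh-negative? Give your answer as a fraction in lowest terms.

3/32

Gus's father's ABO genotype from BO × BB: 1/2 BB, 1/2 BO.
Crossing each possibility with the mother AA and summing P(type AB): 1/2·1 + 1/2·1/2 = 3/4.
Similarly for Rh via the father's Rh distribution: P(Rh-) = 1/8.
Independent loci: 3/4 × 1/8 = 3/32.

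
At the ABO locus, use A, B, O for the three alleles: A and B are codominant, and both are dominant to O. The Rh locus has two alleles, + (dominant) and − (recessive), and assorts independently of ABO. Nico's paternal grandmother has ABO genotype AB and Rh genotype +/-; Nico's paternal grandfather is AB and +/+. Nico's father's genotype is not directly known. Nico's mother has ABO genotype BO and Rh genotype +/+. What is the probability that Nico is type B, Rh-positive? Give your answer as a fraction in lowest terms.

1/2

Nico's father's ABO genotype from AB × AB: 1/4 AA, 1/2 AB, 1/4 BB.
Crossing each possibility with the mother BO and summing P(type B): 1/4·0 + 1/2·1/2 + 1/4·1 = 1/2.
Similarly for Rh via the father's Rh distribution: P(Rh+) = 1.
Independent loci: 1/2 × 1 = 1/2.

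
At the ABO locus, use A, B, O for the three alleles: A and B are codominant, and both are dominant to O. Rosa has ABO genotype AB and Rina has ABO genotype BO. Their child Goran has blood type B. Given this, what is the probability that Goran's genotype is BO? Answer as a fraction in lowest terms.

1/2

Cross AB × BO → 1/4 AB, 1/4 AO, 1/4 BB, 1/4 BO.
Type-B genotypes among offspring: BB (1/4), BO (1/4); total 1/2.
P(BO | type B) = (1/4) / (1/2) = 1/2.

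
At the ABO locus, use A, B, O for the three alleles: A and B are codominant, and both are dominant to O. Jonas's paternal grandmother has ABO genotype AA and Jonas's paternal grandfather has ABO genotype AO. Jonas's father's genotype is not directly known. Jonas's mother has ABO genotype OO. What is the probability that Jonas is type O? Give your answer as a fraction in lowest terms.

1/4

Jonas's father's ABO genotype from AA × AO: 1/2 AA, 1/2 AO.
Crossing each possibility with the mother OO and summing P(type O): 1/2·0 + 1/2·1/2 = 1/4.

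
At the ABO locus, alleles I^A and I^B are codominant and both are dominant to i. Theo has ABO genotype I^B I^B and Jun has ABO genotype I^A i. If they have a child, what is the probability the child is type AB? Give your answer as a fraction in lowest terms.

ABO cross I^B I^B × I^A i → offspring phenotypes: 1/2 B, 1/2 AB.
So P(type AB) = 1/2.

1/2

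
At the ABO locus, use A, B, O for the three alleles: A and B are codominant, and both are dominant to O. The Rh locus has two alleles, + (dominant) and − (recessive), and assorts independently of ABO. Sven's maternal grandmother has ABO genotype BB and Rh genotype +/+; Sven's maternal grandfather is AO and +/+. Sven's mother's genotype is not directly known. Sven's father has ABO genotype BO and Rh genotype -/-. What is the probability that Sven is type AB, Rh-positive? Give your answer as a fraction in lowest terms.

1/8

Sven's mother's ABO genotype from BB × AO: 1/2 AB, 1/2 BO.
Crossing each possibility with the father BO and summing P(type AB): 1/2·1/4 + 1/2·0 = 1/8.
Similarly for Rh via the mother's Rh distribution: P(Rh+) = 1.
Independent loci: 1/8 × 1 = 1/8.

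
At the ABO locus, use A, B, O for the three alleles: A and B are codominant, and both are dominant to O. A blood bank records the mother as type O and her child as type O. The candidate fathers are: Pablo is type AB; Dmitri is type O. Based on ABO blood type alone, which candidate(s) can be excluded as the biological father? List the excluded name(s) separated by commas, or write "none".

A candidate is excluded only if no genotype consistent with his phenotype could produce a type O child with a type O mother.
Pablo (type AB): no genotype consistent with that phenotype can produce a type-O child with a type-O mother.

Pablo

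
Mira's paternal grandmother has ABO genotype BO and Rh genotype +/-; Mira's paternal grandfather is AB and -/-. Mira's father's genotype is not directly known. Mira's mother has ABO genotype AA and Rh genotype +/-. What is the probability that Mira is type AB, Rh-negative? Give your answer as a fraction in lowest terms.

3/16

Mira's father's ABO genotype from BO × AB: 1/4 AB, 1/4 AO, 1/4 BB, 1/4 BO.
Crossing each possibility with the mother AA and summing P(type AB): 1/4·1/2 + 1/4·0 + 1/4·1 + 1/4·1/2 = 1/2.
Similarly for Rh via the father's Rh distribution: P(Rh-) = 3/8.
Independent loci: 1/2 × 3/8 = 3/16.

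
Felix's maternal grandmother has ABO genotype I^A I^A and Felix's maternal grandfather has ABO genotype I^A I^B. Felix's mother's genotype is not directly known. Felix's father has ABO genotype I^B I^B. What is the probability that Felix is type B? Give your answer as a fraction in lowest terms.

1/4

Felix's mother's ABO genotype from I^A I^A × I^A I^B: 1/2 I^A I^A, 1/2 I^A I^B.
Crossing each possibility with the father I^B I^B and summing P(type B): 1/2·0 + 1/2·1/2 = 1/4.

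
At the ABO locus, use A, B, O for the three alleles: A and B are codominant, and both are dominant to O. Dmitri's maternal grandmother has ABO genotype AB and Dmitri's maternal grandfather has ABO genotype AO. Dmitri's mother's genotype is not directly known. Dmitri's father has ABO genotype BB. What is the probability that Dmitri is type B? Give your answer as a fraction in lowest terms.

Dmitri's mother's ABO genotype from AB × AO: 1/4 AA, 1/4 AB, 1/4 AO, 1/4 BO.
Crossing each possibility with the father BB and summing P(type B): 1/4·0 + 1/4·1/2 + 1/4·1/2 + 1/4·1 = 1/2.

1/2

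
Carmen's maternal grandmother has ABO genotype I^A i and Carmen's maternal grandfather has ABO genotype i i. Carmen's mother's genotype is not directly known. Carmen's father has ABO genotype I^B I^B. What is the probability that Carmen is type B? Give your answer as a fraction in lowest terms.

3/4

Carmen's mother's ABO genotype from I^A i × i i: 1/2 I^A i, 1/2 i i.
Crossing each possibility with the father I^B I^B and summing P(type B): 1/2·1/2 + 1/2·1 = 3/4.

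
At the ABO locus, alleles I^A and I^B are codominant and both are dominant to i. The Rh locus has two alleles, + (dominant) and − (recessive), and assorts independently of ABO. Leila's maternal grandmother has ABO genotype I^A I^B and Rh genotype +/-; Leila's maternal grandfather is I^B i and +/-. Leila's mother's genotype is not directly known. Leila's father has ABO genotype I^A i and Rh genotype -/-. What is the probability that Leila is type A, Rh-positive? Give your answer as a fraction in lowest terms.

3/16

Leila's mother's ABO genotype from I^A I^B × I^B i: 1/4 I^A I^B, 1/4 I^A i, 1/4 I^B I^B, 1/4 I^B i.
Crossing each possibility with the father I^A i and summing P(type A): 1/4·1/2 + 1/4·3/4 + 1/4·0 + 1/4·1/4 = 3/8.
Similarly for Rh via the mother's Rh distribution: P(Rh+) = 1/2.
Independent loci: 3/8 × 1/2 = 3/16.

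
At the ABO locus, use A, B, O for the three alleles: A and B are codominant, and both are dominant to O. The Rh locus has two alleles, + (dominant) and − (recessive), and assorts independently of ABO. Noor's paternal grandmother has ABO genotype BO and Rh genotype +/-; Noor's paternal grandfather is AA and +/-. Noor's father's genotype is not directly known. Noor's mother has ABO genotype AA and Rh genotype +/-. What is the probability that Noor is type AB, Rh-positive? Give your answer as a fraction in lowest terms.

3/16

Noor's father's ABO genotype from BO × AA: 1/2 AB, 1/2 AO.
Crossing each possibility with the mother AA and summing P(type AB): 1/2·1/2 + 1/2·0 = 1/4.
Similarly for Rh via the father's Rh distribution: P(Rh+) = 3/4.
Independent loci: 1/4 × 3/4 = 3/16.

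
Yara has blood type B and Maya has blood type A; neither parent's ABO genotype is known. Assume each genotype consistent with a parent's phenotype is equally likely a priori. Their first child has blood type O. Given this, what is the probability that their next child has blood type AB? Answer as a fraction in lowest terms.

1/4

Possible genotypes: Yara ∈ {I^B I^B, I^B i}; Maya ∈ {I^A I^A, I^A i}.
Weight each parental genotype pair by prior × P(type-O child):
  I^B i × I^A i: posterior weight 1; P(next child type AB) = 1/4.
Weighted sum = 1/4.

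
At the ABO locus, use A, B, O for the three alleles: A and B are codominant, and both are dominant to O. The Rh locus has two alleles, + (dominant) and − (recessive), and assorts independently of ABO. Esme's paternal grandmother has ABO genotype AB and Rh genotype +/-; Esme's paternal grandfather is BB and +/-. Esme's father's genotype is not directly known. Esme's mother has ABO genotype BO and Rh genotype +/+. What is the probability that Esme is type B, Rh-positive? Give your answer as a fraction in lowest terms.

3/4

Esme's father's ABO genotype from AB × BB: 1/2 AB, 1/2 BB.
Crossing each possibility with the mother BO and summing P(type B): 1/2·1/2 + 1/2·1 = 3/4.
Similarly for Rh via the father's Rh distribution: P(Rh+) = 1.
Independent loci: 3/4 × 1 = 3/4.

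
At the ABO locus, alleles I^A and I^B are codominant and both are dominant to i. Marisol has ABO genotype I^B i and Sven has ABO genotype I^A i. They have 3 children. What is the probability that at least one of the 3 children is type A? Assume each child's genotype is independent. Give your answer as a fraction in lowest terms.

37/64

ABO cross I^B i × I^A i → 1/4 O, 1/4 A, 1/4 B, 1/4 AB.
So P(type A) = 1/4 per child.
P(none) = (3/4)^3 = 27/64; P(at least one) = 1 − 27/64 = 37/64.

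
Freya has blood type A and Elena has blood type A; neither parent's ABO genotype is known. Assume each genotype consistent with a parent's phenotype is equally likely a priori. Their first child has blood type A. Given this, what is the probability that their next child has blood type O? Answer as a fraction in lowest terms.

1/20

Possible genotypes: Freya ∈ {AA, AO}; Elena ∈ {AA, AO}.
Weight each parental genotype pair by prior × P(type-A child):
  AA × AA: posterior weight 4/15; P(next child type O) = 0.
  AA × AO: posterior weight 4/15; P(next child type O) = 0.
  AO × AA: posterior weight 4/15; P(next child type O) = 0.
  AO × AO: posterior weight 1/5; P(next child type O) = 1/4.
Weighted sum = 1/20.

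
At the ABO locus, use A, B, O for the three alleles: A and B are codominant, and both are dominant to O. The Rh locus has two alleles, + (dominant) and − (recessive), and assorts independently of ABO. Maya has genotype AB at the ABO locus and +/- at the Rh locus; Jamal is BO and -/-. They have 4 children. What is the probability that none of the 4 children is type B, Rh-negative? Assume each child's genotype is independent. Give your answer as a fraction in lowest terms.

81/256

ABO cross AB × BO → 1/4 A, 1/2 B, 1/4 AB.
Rh cross +/- × -/- → 1/2 Rh+, 1/2 Rh-; so P(type B, Rh-negative) = 1/2 × 1/2 = 1/4 per child.
P(not type B, Rh-negative) = 3/4 for one child; (3/4)^4 = 81/256.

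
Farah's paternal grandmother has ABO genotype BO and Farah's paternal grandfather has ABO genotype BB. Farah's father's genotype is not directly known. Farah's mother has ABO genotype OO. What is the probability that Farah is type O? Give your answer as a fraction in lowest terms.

1/4

Farah's father's ABO genotype from BO × BB: 1/2 BB, 1/2 BO.
Crossing each possibility with the mother OO and summing P(type O): 1/2·0 + 1/2·1/2 = 1/4.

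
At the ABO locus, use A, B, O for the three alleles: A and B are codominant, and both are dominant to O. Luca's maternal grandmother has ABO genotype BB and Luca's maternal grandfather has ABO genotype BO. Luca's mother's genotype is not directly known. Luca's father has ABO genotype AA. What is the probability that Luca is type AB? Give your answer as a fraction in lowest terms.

3/4

Luca's mother's ABO genotype from BB × BO: 1/2 BB, 1/2 BO.
Crossing each possibility with the father AA and summing P(type AB): 1/2·1 + 1/2·1/2 = 3/4.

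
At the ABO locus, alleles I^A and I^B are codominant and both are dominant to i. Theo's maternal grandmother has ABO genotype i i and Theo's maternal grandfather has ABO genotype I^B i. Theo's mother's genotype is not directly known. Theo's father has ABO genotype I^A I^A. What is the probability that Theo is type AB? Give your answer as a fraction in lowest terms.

Theo's mother's ABO genotype from i i × I^B i: 1/2 I^B i, 1/2 i i.
Crossing each possibility with the father I^A I^A and summing P(type AB): 1/2·1/2 + 1/2·0 = 1/4.

1/4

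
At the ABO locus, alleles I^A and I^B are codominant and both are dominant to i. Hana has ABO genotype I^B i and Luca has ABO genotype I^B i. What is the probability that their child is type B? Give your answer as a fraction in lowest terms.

ABO cross I^B i × I^B i → offspring phenotypes: 1/4 O, 3/4 B.
So P(type B) = 3/4.

3/4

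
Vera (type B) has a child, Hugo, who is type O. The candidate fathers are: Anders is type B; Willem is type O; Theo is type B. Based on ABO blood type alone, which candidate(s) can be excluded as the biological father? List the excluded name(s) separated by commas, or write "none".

A candidate is excluded only if no genotype consistent with his phenotype could produce a type O child with a type B mother.
Every candidate has at least one consistent genotype combination, so none can be excluded.

none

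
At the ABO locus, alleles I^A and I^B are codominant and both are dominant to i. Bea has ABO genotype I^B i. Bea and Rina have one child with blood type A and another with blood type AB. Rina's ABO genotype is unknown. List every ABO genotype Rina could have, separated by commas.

I^A I^A, I^A I^B, I^A i

For each candidate genotype of Rina, check whether crossing it with I^B i can produce every observed child phenotype.
  I^A I^A → possible child types {A, AB} ✓
  I^A I^B → possible child types {A, B, AB} ✓
  I^A i → possible child types {O, A, B, AB} ✓
  I^B I^B → possible child types {B} ✗
  I^B i → possible child types {O, B} ✗
  i i → possible child types {O, B} ✗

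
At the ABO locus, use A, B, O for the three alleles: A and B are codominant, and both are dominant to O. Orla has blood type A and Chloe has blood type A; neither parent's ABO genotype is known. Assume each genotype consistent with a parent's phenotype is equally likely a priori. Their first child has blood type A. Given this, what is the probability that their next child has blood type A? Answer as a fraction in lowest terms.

Possible genotypes: Orla ∈ {AA, AO}; Chloe ∈ {AA, AO}.
Weight each parental genotype pair by prior × P(type-A child):
  AA × AA: posterior weight 4/15; P(next child type A) = 1.
  AA × AO: posterior weight 4/15; P(next child type A) = 1.
  AO × AA: posterior weight 4/15; P(next child type A) = 1.
  AO × AO: posterior weight 1/5; P(next child type A) = 3/4.
Weighted sum = 19/20.

19/20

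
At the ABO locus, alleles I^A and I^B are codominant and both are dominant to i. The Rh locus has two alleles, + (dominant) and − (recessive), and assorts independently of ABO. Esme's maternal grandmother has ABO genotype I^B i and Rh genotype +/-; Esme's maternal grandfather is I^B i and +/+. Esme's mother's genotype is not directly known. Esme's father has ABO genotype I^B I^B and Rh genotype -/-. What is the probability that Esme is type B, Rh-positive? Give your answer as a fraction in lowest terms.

3/4

Esme's mother's ABO genotype from I^B i × I^B i: 1/4 I^B I^B, 1/2 I^B i, 1/4 i i.
Crossing each possibility with the father I^B I^B and summing P(type B): 1/4·1 + 1/2·1 + 1/4·1 = 1.
Similarly for Rh via the mother's Rh distribution: P(Rh+) = 3/4.
Independent loci: 1 × 3/4 = 3/4.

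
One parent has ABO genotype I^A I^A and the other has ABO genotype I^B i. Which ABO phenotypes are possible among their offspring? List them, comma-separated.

Gametes from I^A I^A × I^B i give offspring ABO genotypes I^A I^B, I^A i, i.e. phenotypes A, AB.

A, AB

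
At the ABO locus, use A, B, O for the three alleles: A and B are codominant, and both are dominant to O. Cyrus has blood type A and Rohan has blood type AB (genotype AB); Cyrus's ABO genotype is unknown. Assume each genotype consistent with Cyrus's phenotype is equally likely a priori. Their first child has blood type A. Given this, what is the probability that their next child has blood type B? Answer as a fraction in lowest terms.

Possible genotypes: Cyrus ∈ {AA, AO}; Rohan ∈ {AB}.
Weight each parental genotype pair by prior × P(type-A child):
  AA × AB: posterior weight 1/2; P(next child type B) = 0.
  AO × AB: posterior weight 1/2; P(next child type B) = 1/4.
Weighted sum = 1/8.

1/8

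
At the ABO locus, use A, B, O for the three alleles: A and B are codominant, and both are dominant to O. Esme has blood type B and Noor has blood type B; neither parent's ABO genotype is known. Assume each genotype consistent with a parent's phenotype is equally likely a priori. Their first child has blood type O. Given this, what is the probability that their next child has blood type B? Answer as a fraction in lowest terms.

3/4

Possible genotypes: Esme ∈ {BB, BO}; Noor ∈ {BB, BO}.
Weight each parental genotype pair by prior × P(type-O child):
  BO × BO: posterior weight 1; P(next child type B) = 3/4.
Weighted sum = 3/4.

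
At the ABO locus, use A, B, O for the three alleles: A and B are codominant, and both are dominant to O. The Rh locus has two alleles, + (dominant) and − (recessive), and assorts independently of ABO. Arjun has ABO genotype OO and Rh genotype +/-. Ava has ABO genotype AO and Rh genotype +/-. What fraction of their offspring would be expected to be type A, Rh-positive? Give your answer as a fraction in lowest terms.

3/8

ABO cross OO × AO → offspring phenotypes: 1/2 O, 1/2 A.
Rh cross +/- × +/- → 3/4 Rh+, 1/4 Rh-.
Independent loci: P(type A, Rh-positive) = 1/2 × 3/4 = 3/8.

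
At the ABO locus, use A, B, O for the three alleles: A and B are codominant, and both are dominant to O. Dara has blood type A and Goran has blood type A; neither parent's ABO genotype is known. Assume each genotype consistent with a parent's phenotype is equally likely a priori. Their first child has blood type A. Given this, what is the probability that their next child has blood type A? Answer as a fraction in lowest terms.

Possible genotypes: Dara ∈ {AA, AO}; Goran ∈ {AA, AO}.
Weight each parental genotype pair by prior × P(type-A child):
  AA × AA: posterior weight 4/15; P(next child type A) = 1.
  AA × AO: posterior weight 4/15; P(next child type A) = 1.
  AO × AA: posterior weight 4/15; P(next child type A) = 1.
  AO × AO: posterior weight 1/5; P(next child type A) = 3/4.
Weighted sum = 19/20.

19/20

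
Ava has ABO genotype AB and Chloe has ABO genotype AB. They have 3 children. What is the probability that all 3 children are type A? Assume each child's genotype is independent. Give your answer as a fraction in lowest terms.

1/64

ABO cross AB × AB → 1/4 A, 1/4 B, 1/2 AB.
So P(type A) = 1/4 per child.
All 3 independent: (1/4)^3 = 1/64.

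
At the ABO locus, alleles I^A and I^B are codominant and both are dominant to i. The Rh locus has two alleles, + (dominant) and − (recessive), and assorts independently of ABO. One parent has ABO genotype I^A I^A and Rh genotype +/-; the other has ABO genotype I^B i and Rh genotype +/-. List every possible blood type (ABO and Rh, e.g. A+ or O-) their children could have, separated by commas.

A+, A-, AB+, AB-

Gametes from I^A I^A × I^B i give offspring ABO genotypes I^A I^B, I^A i, i.e. phenotypes A, AB.
Rh cross +/- × +/- → phenotypes Rh+, Rh-.
Combining independently: A+, A-, AB+, AB-.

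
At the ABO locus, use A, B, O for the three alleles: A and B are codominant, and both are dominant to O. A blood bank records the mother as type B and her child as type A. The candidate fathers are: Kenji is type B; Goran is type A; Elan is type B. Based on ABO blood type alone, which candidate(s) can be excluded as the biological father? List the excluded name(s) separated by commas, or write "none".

A candidate is excluded only if no genotype consistent with his phenotype could produce a type A child with a type B mother.
Kenji (type B): no genotype consistent with that phenotype can produce a type-A child with a type-B mother.
Elan (type B): no genotype consistent with that phenotype can produce a type-A child with a type-B mother.

Kenji, Elan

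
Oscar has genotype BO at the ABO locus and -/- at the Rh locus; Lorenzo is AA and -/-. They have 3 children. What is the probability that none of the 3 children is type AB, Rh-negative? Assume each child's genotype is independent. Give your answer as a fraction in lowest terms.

ABO cross BO × AA → 1/2 A, 1/2 AB.
Rh cross -/- × -/- → 1 Rh-; so P(type AB, Rh-negative) = 1/2 × 1 = 1/2 per child.
P(not type AB, Rh-negative) = 1/2 for one child; (1/2)^3 = 1/8.

1/8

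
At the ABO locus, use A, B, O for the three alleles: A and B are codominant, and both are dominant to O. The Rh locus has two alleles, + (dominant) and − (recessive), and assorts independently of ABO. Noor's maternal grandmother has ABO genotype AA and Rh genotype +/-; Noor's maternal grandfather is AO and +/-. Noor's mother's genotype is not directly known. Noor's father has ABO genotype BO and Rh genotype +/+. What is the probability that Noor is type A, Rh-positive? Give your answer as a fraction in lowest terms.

3/8

Noor's mother's ABO genotype from AA × AO: 1/2 AA, 1/2 AO.
Crossing each possibility with the father BO and summing P(type A): 1/2·1/2 + 1/2·1/4 = 3/8.
Similarly for Rh via the mother's Rh distribution: P(Rh+) = 1.
Independent loci: 3/8 × 1 = 3/8.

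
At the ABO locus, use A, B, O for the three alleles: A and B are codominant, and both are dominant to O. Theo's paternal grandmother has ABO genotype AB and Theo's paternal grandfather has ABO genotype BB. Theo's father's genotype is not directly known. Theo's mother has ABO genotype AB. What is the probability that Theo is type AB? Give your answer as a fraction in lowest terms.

Theo's father's ABO genotype from AB × BB: 1/2 AB, 1/2 BB.
Crossing each possibility with the mother AB and summing P(type AB): 1/2·1/2 + 1/2·1/2 = 1/2.

1/2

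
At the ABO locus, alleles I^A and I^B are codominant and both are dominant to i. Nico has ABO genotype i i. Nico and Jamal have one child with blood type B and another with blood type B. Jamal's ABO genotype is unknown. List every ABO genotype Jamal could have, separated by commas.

For each candidate genotype of Jamal, check whether crossing it with i i can produce every observed child phenotype.
  I^A I^A → possible child types {A} ✗
  I^A I^B → possible child types {A, B} ✓
  I^A i → possible child types {O, A} ✗
  I^B I^B → possible child types {B} ✓
  I^B i → possible child types {O, B} ✓
  i i → possible child types {O} ✗

I^A I^B, I^B I^B, I^B i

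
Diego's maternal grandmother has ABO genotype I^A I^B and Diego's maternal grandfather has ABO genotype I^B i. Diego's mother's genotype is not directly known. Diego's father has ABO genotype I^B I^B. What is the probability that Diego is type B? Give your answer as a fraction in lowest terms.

Diego's mother's ABO genotype from I^A I^B × I^B i: 1/4 I^A I^B, 1/4 I^A i, 1/4 I^B I^B, 1/4 I^B i.
Crossing each possibility with the father I^B I^B and summing P(type B): 1/4·1/2 + 1/4·1/2 + 1/4·1 + 1/4·1 = 3/4.

3/4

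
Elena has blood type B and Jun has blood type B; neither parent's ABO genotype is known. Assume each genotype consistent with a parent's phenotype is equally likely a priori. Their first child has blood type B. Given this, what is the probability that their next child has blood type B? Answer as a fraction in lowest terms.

Possible genotypes: Elena ∈ {BB, BO}; Jun ∈ {BB, BO}.
Weight each parental genotype pair by prior × P(type-B child):
  BB × BB: posterior weight 4/15; P(next child type B) = 1.
  BB × BO: posterior weight 4/15; P(next child type B) = 1.
  BO × BB: posterior weight 4/15; P(next child type B) = 1.
  BO × BO: posterior weight 1/5; P(next child type B) = 3/4.
Weighted sum = 19/20.

19/20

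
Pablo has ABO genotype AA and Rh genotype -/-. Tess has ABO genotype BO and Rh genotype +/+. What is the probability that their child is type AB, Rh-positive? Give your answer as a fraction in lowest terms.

ABO cross AA × BO → offspring phenotypes: 1/2 A, 1/2 AB.
Rh cross -/- × +/+ → 1 Rh+.
Independent loci: P(type AB, Rh-positive) = 1/2 × 1 = 1/2.

1/2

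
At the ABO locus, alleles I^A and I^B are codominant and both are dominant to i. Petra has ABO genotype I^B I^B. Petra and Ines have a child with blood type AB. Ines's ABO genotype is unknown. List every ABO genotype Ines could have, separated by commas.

I^A I^A, I^A I^B, I^A i

For each candidate genotype of Ines, check whether crossing it with I^B I^B can produce every observed child phenotype.
  I^A I^A → possible child types {AB} ✓
  I^A I^B → possible child types {B, AB} ✓
  I^A i → possible child types {B, AB} ✓
  I^B I^B → possible child types {B} ✗
  I^B i → possible child types {B} ✗
  i i → possible child types {B} ✗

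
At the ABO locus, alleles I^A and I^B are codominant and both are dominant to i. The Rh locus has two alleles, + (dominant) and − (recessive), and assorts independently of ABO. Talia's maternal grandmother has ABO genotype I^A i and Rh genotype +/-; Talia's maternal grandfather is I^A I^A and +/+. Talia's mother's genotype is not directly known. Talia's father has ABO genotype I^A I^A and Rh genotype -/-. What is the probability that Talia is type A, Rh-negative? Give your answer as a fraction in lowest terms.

Talia's mother's ABO genotype from I^A i × I^A I^A: 1/2 I^A I^A, 1/2 I^A i.
Crossing each possibility with the father I^A I^A and summing P(type A): 1/2·1 + 1/2·1 = 1.
Similarly for Rh via the mother's Rh distribution: P(Rh-) = 1/4.
Independent loci: 1 × 1/4 = 1/4.

1/4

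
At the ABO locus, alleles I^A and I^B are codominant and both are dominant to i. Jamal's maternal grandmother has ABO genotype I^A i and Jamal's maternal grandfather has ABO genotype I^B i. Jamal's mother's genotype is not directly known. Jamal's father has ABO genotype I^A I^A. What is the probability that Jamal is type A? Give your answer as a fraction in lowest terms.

Jamal's mother's ABO genotype from I^A i × I^B i: 1/4 I^A I^B, 1/4 I^A i, 1/4 I^B i, 1/4 i i.
Crossing each possibility with the father I^A I^A and summing P(type A): 1/4·1/2 + 1/4·1 + 1/4·1/2 + 1/4·1 = 3/4.

3/4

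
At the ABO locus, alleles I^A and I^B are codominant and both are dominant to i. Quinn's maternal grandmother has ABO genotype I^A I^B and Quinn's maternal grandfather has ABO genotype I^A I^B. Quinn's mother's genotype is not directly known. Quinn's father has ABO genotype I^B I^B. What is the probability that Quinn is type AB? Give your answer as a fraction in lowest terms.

Quinn's mother's ABO genotype from I^A I^B × I^A I^B: 1/4 I^A I^A, 1/2 I^A I^B, 1/4 I^B I^B.
Crossing each possibility with the father I^B I^B and summing P(type AB): 1/4·1 + 1/2·1/2 + 1/4·0 = 1/2.

1/2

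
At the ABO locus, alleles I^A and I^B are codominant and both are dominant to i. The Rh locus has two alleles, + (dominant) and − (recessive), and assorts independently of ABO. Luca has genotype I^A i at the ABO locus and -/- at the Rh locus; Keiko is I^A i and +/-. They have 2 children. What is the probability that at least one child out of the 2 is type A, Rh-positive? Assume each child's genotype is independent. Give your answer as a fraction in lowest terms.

ABO cross I^A i × I^A i → 1/4 O, 3/4 A.
Rh cross -/- × +/- → 1/2 Rh+, 1/2 Rh-; so P(type A, Rh-positive) = 3/4 × 1/2 = 3/8 per child.
P(none) = (5/8)^2 = 25/64; P(at least one) = 1 − 25/64 = 39/64.

39/64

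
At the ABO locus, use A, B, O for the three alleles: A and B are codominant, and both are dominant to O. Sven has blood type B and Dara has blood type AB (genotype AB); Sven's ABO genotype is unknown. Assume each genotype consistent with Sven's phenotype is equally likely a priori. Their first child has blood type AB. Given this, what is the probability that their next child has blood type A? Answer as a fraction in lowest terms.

1/12

Possible genotypes: Sven ∈ {BB, BO}; Dara ∈ {AB}.
Weight each parental genotype pair by prior × P(type-AB child):
  BB × AB: posterior weight 2/3; P(next child type A) = 0.
  BO × AB: posterior weight 1/3; P(next child type A) = 1/4.
Weighted sum = 1/12.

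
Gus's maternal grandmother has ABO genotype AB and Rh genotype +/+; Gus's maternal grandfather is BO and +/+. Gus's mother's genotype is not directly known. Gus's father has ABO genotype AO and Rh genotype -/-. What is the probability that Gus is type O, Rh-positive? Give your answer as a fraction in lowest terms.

Gus's mother's ABO genotype from AB × BO: 1/4 AB, 1/4 AO, 1/4 BB, 1/4 BO.
Crossing each possibility with the father AO and summing P(type O): 1/4·0 + 1/4·1/4 + 1/4·0 + 1/4·1/4 = 1/8.
Similarly for Rh via the mother's Rh distribution: P(Rh+) = 1.
Independent loci: 1/8 × 1 = 1/8.

1/8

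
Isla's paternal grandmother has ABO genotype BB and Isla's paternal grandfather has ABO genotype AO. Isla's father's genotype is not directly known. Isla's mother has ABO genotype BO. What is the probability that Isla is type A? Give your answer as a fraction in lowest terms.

Isla's father's ABO genotype from BB × AO: 1/2 AB, 1/2 BO.
Crossing each possibility with the mother BO and summing P(type A): 1/2·1/4 + 1/2·0 = 1/8.

1/8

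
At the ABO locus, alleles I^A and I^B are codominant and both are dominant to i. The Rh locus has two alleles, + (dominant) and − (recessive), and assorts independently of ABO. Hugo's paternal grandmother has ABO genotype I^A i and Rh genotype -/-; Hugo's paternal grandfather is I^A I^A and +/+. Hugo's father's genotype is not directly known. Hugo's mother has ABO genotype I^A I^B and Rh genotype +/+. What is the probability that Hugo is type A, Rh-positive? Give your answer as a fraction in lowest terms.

Hugo's father's ABO genotype from I^A i × I^A I^A: 1/2 I^A I^A, 1/2 I^A i.
Crossing each possibility with the mother I^A I^B and summing P(type A): 1/2·1/2 + 1/2·1/2 = 1/2.
Similarly for Rh via the father's Rh distribution: P(Rh+) = 1.
Independent loci: 1/2 × 1 = 1/2.

1/2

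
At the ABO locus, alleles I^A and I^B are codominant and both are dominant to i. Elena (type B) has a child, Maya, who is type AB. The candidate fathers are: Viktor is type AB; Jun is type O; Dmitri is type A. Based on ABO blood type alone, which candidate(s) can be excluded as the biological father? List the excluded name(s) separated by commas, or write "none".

Jun

A candidate is excluded only if no genotype consistent with his phenotype could produce a type AB child with a type B mother.
Jun (type O): no genotype consistent with that phenotype can produce a type-AB child with a type-B mother.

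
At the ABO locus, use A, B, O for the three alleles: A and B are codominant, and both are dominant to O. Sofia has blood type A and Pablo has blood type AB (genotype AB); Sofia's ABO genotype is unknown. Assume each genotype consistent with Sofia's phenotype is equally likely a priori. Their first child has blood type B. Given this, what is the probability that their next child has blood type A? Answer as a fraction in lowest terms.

1/2

Possible genotypes: Sofia ∈ {AA, AO}; Pablo ∈ {AB}.
Weight each parental genotype pair by prior × P(type-B child):
  AO × AB: posterior weight 1; P(next child type A) = 1/2.
Weighted sum = 1/2.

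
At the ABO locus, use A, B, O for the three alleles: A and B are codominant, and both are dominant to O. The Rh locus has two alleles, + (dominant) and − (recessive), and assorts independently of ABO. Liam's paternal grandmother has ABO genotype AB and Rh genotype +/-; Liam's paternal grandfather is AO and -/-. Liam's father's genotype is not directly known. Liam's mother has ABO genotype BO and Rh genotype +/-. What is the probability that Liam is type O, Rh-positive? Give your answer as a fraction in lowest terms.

5/64

Liam's father's ABO genotype from AB × AO: 1/4 AA, 1/4 AB, 1/4 AO, 1/4 BO.
Crossing each possibility with the mother BO and summing P(type O): 1/4·0 + 1/4·0 + 1/4·1/4 + 1/4·1/4 = 1/8.
Similarly for Rh via the father's Rh distribution: P(Rh+) = 5/8.
Independent loci: 1/8 × 5/8 = 5/64.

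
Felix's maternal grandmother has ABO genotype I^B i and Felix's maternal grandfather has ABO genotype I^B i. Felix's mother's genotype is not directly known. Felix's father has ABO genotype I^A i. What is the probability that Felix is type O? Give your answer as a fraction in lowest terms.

Felix's mother's ABO genotype from I^B i × I^B i: 1/4 I^B I^B, 1/2 I^B i, 1/4 i i.
Crossing each possibility with the father I^A i and summing P(type O): 1/4·0 + 1/2·1/4 + 1/4·1/2 = 1/4.

1/4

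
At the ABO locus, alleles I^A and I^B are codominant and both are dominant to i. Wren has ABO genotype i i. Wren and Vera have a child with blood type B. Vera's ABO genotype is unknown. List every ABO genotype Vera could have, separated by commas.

For each candidate genotype of Vera, check whether crossing it with i i can produce every observed child phenotype.
  I^A I^A → possible child types {A} ✗
  I^A I^B → possible child types {A, B} ✓
  I^A i → possible child types {O, A} ✗
  I^B I^B → possible child types {B} ✓
  I^B i → possible child types {O, B} ✓
  i i → possible child types {O} ✗

I^A I^B, I^B I^B, I^B i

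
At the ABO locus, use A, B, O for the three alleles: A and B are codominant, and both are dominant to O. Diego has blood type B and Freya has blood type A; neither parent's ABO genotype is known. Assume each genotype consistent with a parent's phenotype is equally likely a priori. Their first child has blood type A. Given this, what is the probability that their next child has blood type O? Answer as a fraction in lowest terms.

1/12

Possible genotypes: Diego ∈ {BB, BO}; Freya ∈ {AA, AO}.
Weight each parental genotype pair by prior × P(type-A child):
  BO × AA: posterior weight 2/3; P(next child type O) = 0.
  BO × AO: posterior weight 1/3; P(next child type O) = 1/4.
Weighted sum = 1/12.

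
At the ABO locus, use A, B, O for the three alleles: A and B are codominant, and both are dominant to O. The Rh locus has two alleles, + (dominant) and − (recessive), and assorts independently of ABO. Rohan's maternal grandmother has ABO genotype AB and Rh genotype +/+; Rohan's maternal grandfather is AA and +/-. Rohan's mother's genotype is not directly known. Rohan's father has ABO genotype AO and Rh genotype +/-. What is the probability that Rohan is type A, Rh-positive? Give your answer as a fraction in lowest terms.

21/32

Rohan's mother's ABO genotype from AB × AA: 1/2 AA, 1/2 AB.
Crossing each possibility with the father AO and summing P(type A): 1/2·1 + 1/2·1/2 = 3/4.
Similarly for Rh via the mother's Rh distribution: P(Rh+) = 7/8.
Independent loci: 3/4 × 7/8 = 21/32.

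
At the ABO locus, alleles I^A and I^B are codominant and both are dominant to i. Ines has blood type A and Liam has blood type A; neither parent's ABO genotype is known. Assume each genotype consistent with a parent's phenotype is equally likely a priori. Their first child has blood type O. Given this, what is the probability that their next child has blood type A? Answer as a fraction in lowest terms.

3/4

Possible genotypes: Ines ∈ {I^A I^A, I^A i}; Liam ∈ {I^A I^A, I^A i}.
Weight each parental genotype pair by prior × P(type-O child):
  I^A i × I^A i: posterior weight 1; P(next child type A) = 3/4.
Weighted sum = 3/4.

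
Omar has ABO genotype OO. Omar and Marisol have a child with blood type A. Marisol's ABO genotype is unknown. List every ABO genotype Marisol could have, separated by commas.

AA, AB, AO

For each candidate genotype of Marisol, check whether crossing it with OO can produce every observed child phenotype.
  AA → possible child types {A} ✓
  AB → possible child types {A, B} ✓
  AO → possible child types {O, A} ✓
  BB → possible child types {B} ✗
  BO → possible child types {O, B} ✗
  OO → possible child types {O} ✗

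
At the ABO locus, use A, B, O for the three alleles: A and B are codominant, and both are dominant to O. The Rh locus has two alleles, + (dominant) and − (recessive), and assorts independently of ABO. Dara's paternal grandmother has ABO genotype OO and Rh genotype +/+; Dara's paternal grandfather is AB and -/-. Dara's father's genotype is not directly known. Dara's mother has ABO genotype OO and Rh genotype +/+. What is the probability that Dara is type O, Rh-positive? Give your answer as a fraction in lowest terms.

1/2

Dara's father's ABO genotype from OO × AB: 1/2 AO, 1/2 BO.
Crossing each possibility with the mother OO and summing P(type O): 1/2·1/2 + 1/2·1/2 = 1/2.
Similarly for Rh via the father's Rh distribution: P(Rh+) = 1.
Independent loci: 1/2 × 1 = 1/2.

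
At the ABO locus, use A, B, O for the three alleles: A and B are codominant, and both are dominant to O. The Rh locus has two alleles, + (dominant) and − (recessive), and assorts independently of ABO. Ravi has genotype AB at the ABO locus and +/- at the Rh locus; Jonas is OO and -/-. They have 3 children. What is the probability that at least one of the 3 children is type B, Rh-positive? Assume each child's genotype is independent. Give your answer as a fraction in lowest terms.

ABO cross AB × OO → 1/2 A, 1/2 B.
Rh cross +/- × -/- → 1/2 Rh+, 1/2 Rh-; so P(type B, Rh-positive) = 1/2 × 1/2 = 1/4 per child.
P(none) = (3/4)^3 = 27/64; P(at least one) = 1 − 27/64 = 37/64.

37/64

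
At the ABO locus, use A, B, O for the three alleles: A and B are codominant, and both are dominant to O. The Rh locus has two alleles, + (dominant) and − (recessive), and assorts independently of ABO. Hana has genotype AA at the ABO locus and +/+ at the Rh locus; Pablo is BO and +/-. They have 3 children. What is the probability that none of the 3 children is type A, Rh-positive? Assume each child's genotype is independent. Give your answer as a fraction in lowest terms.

ABO cross AA × BO → 1/2 A, 1/2 AB.
Rh cross +/+ × +/- → 1 Rh+; so P(type A, Rh-positive) = 1/2 × 1 = 1/2 per child.
P(not type A, Rh-positive) = 1/2 for one child; (1/2)^3 = 1/8.

1/8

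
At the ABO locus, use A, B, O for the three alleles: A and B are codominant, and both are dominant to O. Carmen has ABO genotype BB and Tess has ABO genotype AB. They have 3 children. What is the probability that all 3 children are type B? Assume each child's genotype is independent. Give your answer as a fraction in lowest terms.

ABO cross BB × AB → 1/2 B, 1/2 AB.
So P(type B) = 1/2 per child.
All 3 independent: (1/2)^3 = 1/8.

1/8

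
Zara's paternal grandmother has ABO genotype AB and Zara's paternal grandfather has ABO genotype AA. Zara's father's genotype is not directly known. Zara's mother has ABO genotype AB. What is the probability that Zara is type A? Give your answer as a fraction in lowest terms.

3/8

Zara's father's ABO genotype from AB × AA: 1/2 AA, 1/2 AB.
Crossing each possibility with the mother AB and summing P(type A): 1/2·1/2 + 1/2·1/4 = 3/8.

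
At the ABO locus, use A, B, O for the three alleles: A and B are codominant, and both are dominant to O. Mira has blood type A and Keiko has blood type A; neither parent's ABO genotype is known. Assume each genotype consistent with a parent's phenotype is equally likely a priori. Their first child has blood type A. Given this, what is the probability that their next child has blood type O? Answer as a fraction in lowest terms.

Possible genotypes: Mira ∈ {AA, AO}; Keiko ∈ {AA, AO}.
Weight each parental genotype pair by prior × P(type-A child):
  AA × AA: posterior weight 4/15; P(next child type O) = 0.
  AA × AO: posterior weight 4/15; P(next child type O) = 0.
  AO × AA: posterior weight 4/15; P(next child type O) = 0.
  AO × AO: posterior weight 1/5; P(next child type O) = 1/4.
Weighted sum = 1/20.

1/20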